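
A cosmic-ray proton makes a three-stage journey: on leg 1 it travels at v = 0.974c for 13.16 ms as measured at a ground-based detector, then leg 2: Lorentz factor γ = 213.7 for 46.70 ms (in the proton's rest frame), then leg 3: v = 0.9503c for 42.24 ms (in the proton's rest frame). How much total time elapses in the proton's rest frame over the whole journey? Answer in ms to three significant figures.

Leg 1: γ = 1/√(1 − 0.974²) = 1/√0.05132 = 4.414; τ_1 = 13.16/4.414 = 2.981 ms.
Leg 2: 46.70 ms is already measured in the proton's rest frame.
Leg 3: 42.24 ms is already measured in the proton's rest frame.
Total: 2.981 + 46.70 + 42.24 ms.

τ = 91.9 ms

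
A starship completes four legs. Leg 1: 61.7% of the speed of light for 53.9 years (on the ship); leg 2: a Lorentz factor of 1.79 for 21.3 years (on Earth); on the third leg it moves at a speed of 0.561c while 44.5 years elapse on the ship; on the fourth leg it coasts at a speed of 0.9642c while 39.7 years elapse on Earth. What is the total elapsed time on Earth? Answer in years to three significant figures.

Δt = 183 years

Leg 1: β = 0.617; γ = 1/√(1 − 0.617²) = 1/√0.6193 = 1.271; Δt_1 = 1.271 × 53.9 = 68.49 years.
Leg 2: 21.3 years is already measured on Earth.
Leg 3: γ = 1/√(1 − 0.561²) = 1/√0.6853 = 1.208; Δt_3 = 1.208 × 44.5 = 53.76 years.
Leg 4: 39.7 years is already measured on Earth.
Total: 68.49 + 21.30 + 53.76 + 39.70 years.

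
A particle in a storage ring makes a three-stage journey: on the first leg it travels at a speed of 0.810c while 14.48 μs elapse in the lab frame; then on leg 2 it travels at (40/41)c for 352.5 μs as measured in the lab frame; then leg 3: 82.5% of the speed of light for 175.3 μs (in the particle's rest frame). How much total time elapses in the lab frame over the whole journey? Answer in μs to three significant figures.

Δt = 677 μs

Leg 1: 14.48 μs is already measured in the lab frame.
Leg 2: 352.5 μs is already measured in the lab frame.
Leg 3: β = 0.825; γ = 1/√(1 − 0.825²) = 1/√0.3194 = 1.769; Δt_3 = 1.769 × 175.3 = 310.2 μs.
Total: 14.48 + 352.5 + 310.2 μs.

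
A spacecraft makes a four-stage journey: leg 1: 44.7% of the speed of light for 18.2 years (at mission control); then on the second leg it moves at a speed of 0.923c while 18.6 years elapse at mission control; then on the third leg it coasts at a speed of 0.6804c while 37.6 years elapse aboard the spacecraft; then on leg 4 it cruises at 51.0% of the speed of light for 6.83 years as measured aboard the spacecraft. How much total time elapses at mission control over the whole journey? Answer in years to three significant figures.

Δt = 96.0 years

Leg 1: 18.2 years is already measured at mission control.
Leg 2: 18.6 years is already measured at mission control.
Leg 3: γ = 1/√(1 − 0.6804²) = 1/√0.5371 = 1.365; Δt_3 = 1.365 × 37.6 = 51.31 years.
Leg 4: β = 0.510; γ = 1/√(1 − 0.510²) = 1/√0.7399 = 1.163; Δt_4 = 1.163 × 6.83 = 7.940 years.
Total: 18.20 + 18.60 + 51.31 + 7.940 years.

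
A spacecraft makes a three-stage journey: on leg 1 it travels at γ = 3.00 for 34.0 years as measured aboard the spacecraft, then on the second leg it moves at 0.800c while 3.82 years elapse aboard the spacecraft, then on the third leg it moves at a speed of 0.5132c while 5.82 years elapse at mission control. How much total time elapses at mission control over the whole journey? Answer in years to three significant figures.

Δt = 114 years

Leg 1: γ = 3.00; Δt_1 = 3.000 × 34.0 = 102.0 years.
Leg 2: γ = 1/√(1 − 0.800²) = 5/3 ≈ 1.667; Δt_2 = 1.667 × 3.82 = 6.367 years.
Leg 3: 5.82 years is already measured at mission control.
Total: 102.0 + 6.367 + 5.820 years.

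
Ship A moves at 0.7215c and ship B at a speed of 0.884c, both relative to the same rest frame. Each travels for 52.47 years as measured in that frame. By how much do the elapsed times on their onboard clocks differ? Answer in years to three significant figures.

|τ_A − τ_B| = 11.8 years

A: γ = 1/√(1 − 0.7215²) = 1/√0.4794 = 1.444; τ_A = 52.47/1.444 = 36.33 years.
B: γ = 1/√(1 − 0.884²) = 1/√0.2185 = 2.139; τ_B = 52.47/2.139 = 24.53 years.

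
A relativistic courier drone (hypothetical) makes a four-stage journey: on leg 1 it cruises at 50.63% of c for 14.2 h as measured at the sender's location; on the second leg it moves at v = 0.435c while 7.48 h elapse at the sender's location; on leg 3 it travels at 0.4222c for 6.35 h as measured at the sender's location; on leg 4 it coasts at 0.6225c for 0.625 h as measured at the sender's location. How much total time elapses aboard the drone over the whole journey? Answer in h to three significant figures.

τ = 25.2 h

Leg 1: β = 0.5063; γ = 1/√(1 − 0.5063²) = 1/√0.7437 = 1.160; τ_1 = 14.2/1.160 = 12.25 h.
Leg 2: γ = 1/√(1 − 0.435²) = 1/√0.8108 = 1.111; τ_2 = 7.48/1.111 = 6.735 h.
Leg 3: γ = 1/√(1 − 0.4222²) = 1/√0.8217 = 1.103; τ_3 = 6.35/1.103 = 5.756 h.
Leg 4: γ = 1/√(1 − 0.6225²) = 1/√0.6125 = 1.278; τ_4 = 0.625/1.278 = 0.4891 h.
Total: 12.25 + 6.735 + 5.756 + 0.4891 h.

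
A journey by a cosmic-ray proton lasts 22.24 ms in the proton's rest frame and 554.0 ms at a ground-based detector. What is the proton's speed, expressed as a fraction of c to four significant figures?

The proper time is measured in the proton's rest frame (both events occur at the proton's location); Δt is measured at a ground-based detector. γ = Δt/τ = 554.0/22.24 = 24.91.
β = √(1 − 1/γ²) = √(1 − 0.001612) = √0.9984

v = 0.9992c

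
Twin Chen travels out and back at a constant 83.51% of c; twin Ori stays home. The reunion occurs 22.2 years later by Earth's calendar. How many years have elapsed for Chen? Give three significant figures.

τ = 12.2 years

β = 0.8351; γ = 1/√(1 − 0.8351²) = 1/√0.3026 = 1.818
Chen's clock measures proper time along the trip: τ = Δt/γ = 22.2/1.818 years.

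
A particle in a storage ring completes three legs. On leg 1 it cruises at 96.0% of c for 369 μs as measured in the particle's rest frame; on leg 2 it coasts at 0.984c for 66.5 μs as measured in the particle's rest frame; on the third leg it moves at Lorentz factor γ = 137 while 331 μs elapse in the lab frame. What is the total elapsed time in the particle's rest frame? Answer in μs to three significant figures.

τ = 438 μs

Leg 1: 369 μs is already measured in the particle's rest frame.
Leg 2: 66.5 μs is already measured in the particle's rest frame.
Leg 3: γ = 137; τ_3 = 331/137.0 = 2.416 μs.
Total: 369.0 + 66.50 + 2.416 μs.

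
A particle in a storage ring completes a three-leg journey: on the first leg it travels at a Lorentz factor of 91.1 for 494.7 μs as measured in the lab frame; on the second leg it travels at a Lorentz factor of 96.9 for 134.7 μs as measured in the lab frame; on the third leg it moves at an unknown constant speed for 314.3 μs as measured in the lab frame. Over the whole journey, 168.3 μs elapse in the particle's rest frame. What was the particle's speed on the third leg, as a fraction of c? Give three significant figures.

β = 0.858

Leg 1: γ = 91.1; τ_1 = 494.7/91.10 = 5.430 μs.
Leg 2: γ = 96.9; τ_2 = 134.7/96.90 = 1.390 μs.
Leg 3: speed unknown; τ_3 = 314.3/γ_3.
Total proper time: 5.430 + 1.390 + τ_3 = 168.3, so τ_3 = 168.3 − 6.820 = 161.5 μs.
γ_3 = 314.3/161.5 = 1.946; β = √(1 − 1/γ²) = √0.7360.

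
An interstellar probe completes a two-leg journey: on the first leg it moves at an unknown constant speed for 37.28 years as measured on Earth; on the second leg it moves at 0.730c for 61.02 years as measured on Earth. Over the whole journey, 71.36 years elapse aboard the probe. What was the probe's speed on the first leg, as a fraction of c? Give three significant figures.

Leg 1: speed unknown; τ_1 = 37.28/γ_1.
Leg 2: γ = 1/√(1 − 0.730²) = 1/√0.4671 = 1.463; τ_2 = 61.02/1.463 = 41.70 years.
Total proper time: τ_1 + 41.70 = 71.36, so τ_1 = 71.36 − 41.70 = 29.66 years.
γ_1 = 37.28/29.66 = 1.257; β = √(1 − 1/γ²) = √0.3672.

β = 0.606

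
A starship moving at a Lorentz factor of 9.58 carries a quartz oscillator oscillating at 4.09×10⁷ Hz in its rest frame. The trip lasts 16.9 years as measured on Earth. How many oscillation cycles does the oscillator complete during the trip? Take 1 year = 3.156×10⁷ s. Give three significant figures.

γ = 9.58
The oscillator's own cycle count is N = f × τ where τ is the proper time on the ship. τ = Δt/γ = 16.9/9.580 = 1.764 years = 5.567×10⁷ s.
N = 4.09×10⁷ × 5.567×10⁷ = 2.277×10¹⁵.

N = 2.28×10¹⁵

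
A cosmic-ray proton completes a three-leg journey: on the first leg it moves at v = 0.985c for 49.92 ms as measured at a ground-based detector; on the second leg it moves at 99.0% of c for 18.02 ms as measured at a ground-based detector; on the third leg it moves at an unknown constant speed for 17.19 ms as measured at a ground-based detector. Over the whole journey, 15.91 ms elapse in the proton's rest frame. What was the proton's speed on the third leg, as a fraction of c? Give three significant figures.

β = 0.961

Leg 1: γ = 1/√(1 − 0.985²) = 1/√0.02977 = 5.795; τ_1 = 49.92/5.795 = 8.614 ms.
Leg 2: β = 0.990; γ = 1/√(1 − 0.990²) = 1/√0.01990 = 7.089; τ_2 = 18.02/7.089 = 2.542 ms.
Leg 3: speed unknown; τ_3 = 17.19/γ_3.
Total proper time: 8.614 + 2.542 + τ_3 = 15.91, so τ_3 = 15.91 − 11.16 = 4.754 ms.
γ_3 = 17.19/4.754 = 3.616; β = √(1 − 1/γ²) = √0.9235.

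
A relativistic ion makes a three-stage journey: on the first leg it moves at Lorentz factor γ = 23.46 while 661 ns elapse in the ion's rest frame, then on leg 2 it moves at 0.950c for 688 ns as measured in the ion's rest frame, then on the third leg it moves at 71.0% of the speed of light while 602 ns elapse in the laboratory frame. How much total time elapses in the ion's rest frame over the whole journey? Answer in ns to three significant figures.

Leg 1: 661 ns is already measured in the ion's rest frame.
Leg 2: 688 ns is already measured in the ion's rest frame.
Leg 3: β = 0.710; γ = 1/√(1 − 0.710²) = 1/√0.4959 = 1.420; τ_3 = 602/1.420 = 423.9 ns.
Total: 661.0 + 688.0 + 423.9 ns.

τ = 1770 ns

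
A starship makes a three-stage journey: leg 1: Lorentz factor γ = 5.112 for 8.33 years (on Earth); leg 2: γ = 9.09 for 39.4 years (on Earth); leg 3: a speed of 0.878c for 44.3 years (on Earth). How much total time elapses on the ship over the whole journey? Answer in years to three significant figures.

τ = 27.2 years

Leg 1: γ = 5.112; τ_1 = 8.33/5.112 = 1.629 years.
Leg 2: γ = 9.09; τ_2 = 39.4/9.090 = 4.334 years.
Leg 3: γ = 1/√(1 − 0.878²) = 1/√0.2291 = 2.089; τ_3 = 44.3/2.089 = 21.20 years.
Total: 1.629 + 4.334 + 21.20 years.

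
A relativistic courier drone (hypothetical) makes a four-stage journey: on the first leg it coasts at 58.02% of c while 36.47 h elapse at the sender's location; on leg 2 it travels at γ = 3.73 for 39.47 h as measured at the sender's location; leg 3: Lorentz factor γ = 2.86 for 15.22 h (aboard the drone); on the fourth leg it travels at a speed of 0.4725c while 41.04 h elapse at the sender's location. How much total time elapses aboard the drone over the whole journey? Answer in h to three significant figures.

τ = 91.7 h

Leg 1: β = 0.5802; γ = 1/√(1 − 0.5802²) = 1/√0.6634 = 1.228; τ_1 = 36.47/1.228 = 29.70 h.
Leg 2: γ = 3.73; τ_2 = 39.47/3.730 = 10.58 h.
Leg 3: 15.22 h is already measured aboard the drone.
Leg 4: γ = 1/√(1 − 0.4725²) = 1/√0.7767 = 1.135; τ_4 = 41.04/1.135 = 36.17 h.
Total: 29.70 + 10.58 + 15.22 + 36.17 h.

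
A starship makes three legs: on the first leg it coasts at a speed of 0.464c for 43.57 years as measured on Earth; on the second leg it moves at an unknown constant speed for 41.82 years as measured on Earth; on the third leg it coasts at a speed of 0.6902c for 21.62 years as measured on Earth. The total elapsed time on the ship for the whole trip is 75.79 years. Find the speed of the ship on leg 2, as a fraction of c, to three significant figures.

β = 0.857

Leg 1: γ = 1/√(1 − 0.464²) = 1/√0.7847 = 1.129; τ_1 = 43.57/1.129 = 38.60 years.
Leg 2: speed unknown; τ_2 = 41.82/γ_2.
Leg 3: γ = 1/√(1 − 0.6902²) = 1/√0.5236 = 1.382; τ_3 = 21.62/1.382 = 15.64 years.
Total proper time: 38.60 + τ_2 + 15.64 = 75.79, so τ_2 = 75.79 − 54.24 = 21.55 years.
γ_2 = 41.82/21.55 = 1.941; β = √(1 − 1/γ²) = √0.7345.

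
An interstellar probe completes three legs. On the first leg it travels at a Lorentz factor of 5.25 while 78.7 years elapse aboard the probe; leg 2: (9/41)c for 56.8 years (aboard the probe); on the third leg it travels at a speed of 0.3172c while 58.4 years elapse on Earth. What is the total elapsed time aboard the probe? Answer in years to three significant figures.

Leg 1: 78.7 years is already measured aboard the probe.
Leg 2: 56.8 years is already measured aboard the probe.
Leg 3: γ = 1/√(1 − 0.3172²) = 1/√0.8994 = 1.054; τ_3 = 58.4/1.054 = 55.38 years.
Total: 78.70 + 56.80 + 55.38 years.

τ = 191 years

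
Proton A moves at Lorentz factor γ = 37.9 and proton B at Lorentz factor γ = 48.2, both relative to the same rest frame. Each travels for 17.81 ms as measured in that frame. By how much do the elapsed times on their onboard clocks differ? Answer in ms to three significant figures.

|τ_A − τ_B| = 0.100 ms

A: γ = 37.9; τ_A = 17.81/37.90 = 0.4699 ms.
B: γ = 48.2; τ_B = 17.81/48.20 = 0.3695 ms.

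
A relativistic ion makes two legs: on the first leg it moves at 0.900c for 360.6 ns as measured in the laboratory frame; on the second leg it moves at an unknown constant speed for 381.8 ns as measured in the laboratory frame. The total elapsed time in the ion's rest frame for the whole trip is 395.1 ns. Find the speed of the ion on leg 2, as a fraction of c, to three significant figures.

β = 0.782

Leg 1: γ = 1/√(1 − 0.900²) = 1/√0.1900 = 2.294; τ_1 = 360.6/2.294 = 157.2 ns.
Leg 2: speed unknown; τ_2 = 381.8/γ_2.
Total proper time: 157.2 + τ_2 = 395.1, so τ_2 = 395.1 − 157.2 = 237.9 ns.
γ_2 = 381.8/237.9 = 1.605; β = √(1 − 1/γ²) = √0.6117.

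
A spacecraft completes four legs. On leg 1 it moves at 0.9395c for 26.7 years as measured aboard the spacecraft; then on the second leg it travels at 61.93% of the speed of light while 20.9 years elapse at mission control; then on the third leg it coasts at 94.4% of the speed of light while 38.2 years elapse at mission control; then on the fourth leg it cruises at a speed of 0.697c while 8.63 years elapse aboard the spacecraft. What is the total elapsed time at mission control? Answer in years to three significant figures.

Leg 1: γ = 1/√(1 − 0.9395²) = 1/√0.1173 = 2.919; Δt_1 = 2.919 × 26.7 = 77.95 years.
Leg 2: 20.9 years is already measured at mission control.
Leg 3: 38.2 years is already measured at mission control.
Leg 4: γ = 1/√(1 − 0.697²) = 1/√0.5142 = 1.395; Δt_4 = 1.395 × 8.63 = 12.04 years.
Total: 77.95 + 20.90 + 38.20 + 12.04 years.

Δt = 149 years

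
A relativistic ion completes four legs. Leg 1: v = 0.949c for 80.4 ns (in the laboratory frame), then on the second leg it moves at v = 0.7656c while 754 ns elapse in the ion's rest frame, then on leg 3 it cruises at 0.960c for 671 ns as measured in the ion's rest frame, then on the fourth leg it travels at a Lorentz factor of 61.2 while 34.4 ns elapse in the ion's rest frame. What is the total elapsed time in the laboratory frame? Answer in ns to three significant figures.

Δt = 5750 ns

Leg 1: 80.4 ns is already measured in the laboratory frame.
Leg 2: γ = 1/√(1 − 0.7656²) = 1/√0.4139 = 1.554; Δt_2 = 1.554 × 754 = 1172 ns.
Leg 3: γ = 1/√(1 − 0.960²) = 25/7 ≈ 3.571; Δt_3 = 3.571 × 671 = 2396 ns.
Leg 4: γ = 61.2; Δt_4 = 61.20 × 34.4 = 2105 ns.
Total: 80.40 + 1172 + 2396 + 2105 ns.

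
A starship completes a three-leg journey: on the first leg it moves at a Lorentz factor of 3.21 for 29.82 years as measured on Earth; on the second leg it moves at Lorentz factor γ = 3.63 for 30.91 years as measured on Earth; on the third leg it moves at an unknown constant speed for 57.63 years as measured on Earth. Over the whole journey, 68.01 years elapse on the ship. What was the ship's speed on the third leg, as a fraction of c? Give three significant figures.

Leg 1: γ = 3.21; τ_1 = 29.82/3.210 = 9.290 years.
Leg 2: γ = 3.63; τ_2 = 30.91/3.630 = 8.515 years.
Leg 3: speed unknown; τ_3 = 57.63/γ_3.
Total proper time: 9.290 + 8.515 + τ_3 = 68.01, so τ_3 = 68.01 − 17.80 = 50.21 years.
γ_3 = 57.63/50.21 = 1.148; β = √(1 − 1/γ²) = √0.2411.

β = 0.491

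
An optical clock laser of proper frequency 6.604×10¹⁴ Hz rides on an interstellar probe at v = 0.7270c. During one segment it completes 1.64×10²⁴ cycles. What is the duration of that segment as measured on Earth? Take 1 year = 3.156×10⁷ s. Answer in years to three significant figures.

Δt = 115 years

γ = 1/√(1 − 0.7270²) = 1/√0.4715 = 1.456
Proper time for N cycles: τ = N/f = 1.64×10²⁴/(6.604×10¹⁴) = 2.483×10⁹ s = 78.69 years.
Lab-frame duration Δt = γτ = 1.456 × 78.69 = 114.6 years.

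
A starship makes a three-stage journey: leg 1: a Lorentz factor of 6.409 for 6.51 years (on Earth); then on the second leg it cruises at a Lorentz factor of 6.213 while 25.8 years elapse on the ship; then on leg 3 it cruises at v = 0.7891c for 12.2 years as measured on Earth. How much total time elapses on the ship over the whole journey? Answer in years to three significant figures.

Leg 1: γ = 6.409; τ_1 = 6.51/6.409 = 1.016 years.
Leg 2: 25.8 years is already measured on the ship.
Leg 3: γ = 1/√(1 − 0.7891²) = 1/√0.3773 = 1.628; τ_3 = 12.2/1.628 = 7.494 years.
Total: 1.016 + 25.80 + 7.494 years.

τ = 34.3 years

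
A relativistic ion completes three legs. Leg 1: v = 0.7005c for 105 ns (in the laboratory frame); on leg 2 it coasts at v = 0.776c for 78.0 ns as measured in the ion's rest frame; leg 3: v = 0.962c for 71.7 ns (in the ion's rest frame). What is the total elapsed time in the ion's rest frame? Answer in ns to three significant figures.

Leg 1: γ = 1/√(1 − 0.7005²) = 1/√0.5093 = 1.401; τ_1 = 105/1.401 = 74.93 ns.
Leg 2: 78.0 ns is already measured in the ion's rest frame.
Leg 3: 71.7 ns is already measured in the ion's rest frame.
Total: 74.93 + 78.00 + 71.70 ns.

τ = 225 ns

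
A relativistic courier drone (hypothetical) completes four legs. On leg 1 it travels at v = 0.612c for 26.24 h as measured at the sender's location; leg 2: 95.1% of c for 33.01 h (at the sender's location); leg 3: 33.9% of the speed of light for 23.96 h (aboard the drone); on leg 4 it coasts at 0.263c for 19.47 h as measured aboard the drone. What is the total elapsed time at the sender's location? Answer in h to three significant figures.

Leg 1: 26.24 h is already measured at the sender's location.
Leg 2: 33.01 h is already measured at the sender's location.
Leg 3: β = 0.339; γ = 1/√(1 − 0.339²) = 1/√0.8851 = 1.063; Δt_3 = 1.063 × 23.96 = 25.47 h.
Leg 4: γ = 1/√(1 − 0.263²) = 1/√0.9308 = 1.036; Δt_4 = 1.036 × 19.47 = 20.18 h.
Total: 26.24 + 33.01 + 25.47 + 20.18 h.

Δt = 105 h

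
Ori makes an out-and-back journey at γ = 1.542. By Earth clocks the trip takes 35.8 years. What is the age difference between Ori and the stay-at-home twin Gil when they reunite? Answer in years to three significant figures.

γ = 1.542
Ori's elapsed proper time: τ = 35.8/1.542 = 23.22 years.
Age gap = Δt − τ = 35.8 − 23.22 years.

Δt − τ = 12.6 years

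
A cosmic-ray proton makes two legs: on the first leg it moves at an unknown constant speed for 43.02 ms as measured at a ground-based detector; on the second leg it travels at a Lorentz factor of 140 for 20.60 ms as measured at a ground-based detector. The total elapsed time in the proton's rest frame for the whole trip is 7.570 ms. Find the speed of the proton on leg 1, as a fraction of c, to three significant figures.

β = 0.985

Leg 1: speed unknown; τ_1 = 43.02/γ_1.
Leg 2: γ = 140; τ_2 = 20.60/140.0 = 0.1471 ms.
Total proper time: τ_1 + 0.1471 = 7.570, so τ_1 = 7.570 − 0.1471 = 7.423 ms.
γ_1 = 43.02/7.423 = 5.796; β = √(1 − 1/γ²) = √0.9702.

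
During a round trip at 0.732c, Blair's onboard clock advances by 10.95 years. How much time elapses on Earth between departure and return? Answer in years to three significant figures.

γ = 1/√(1 − 0.732²) = 1/√0.4642 = 1.468
Earth-frame duration is the dilated interval: Δt = γτ = 1.468 × 10.95 years.

Δt = 16.1 years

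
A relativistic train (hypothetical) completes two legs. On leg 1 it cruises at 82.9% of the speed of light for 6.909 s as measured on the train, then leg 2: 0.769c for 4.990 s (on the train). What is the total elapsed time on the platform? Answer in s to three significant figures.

Δt = 20.2 s

Leg 1: β = 0.829; γ = 1/√(1 − 0.829²) = 1/√0.3128 = 1.788; Δt_1 = 1.788 × 6.909 = 12.35 s.
Leg 2: γ = 1/√(1 − 0.769²) = 1/√0.4086 = 1.564; Δt_2 = 1.564 × 4.990 = 7.806 s.
Total: 12.35 + 7.806 s.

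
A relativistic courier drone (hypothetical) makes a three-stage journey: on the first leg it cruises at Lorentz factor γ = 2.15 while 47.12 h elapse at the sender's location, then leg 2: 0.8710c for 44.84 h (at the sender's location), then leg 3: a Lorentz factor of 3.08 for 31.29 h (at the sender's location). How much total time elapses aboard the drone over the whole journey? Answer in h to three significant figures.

Leg 1: γ = 2.15; τ_1 = 47.12/2.150 = 21.92 h.
Leg 2: γ = 1/√(1 − 0.8710²) = 1/√0.2414 = 2.035; τ_2 = 44.84/2.035 = 22.03 h.
Leg 3: γ = 3.08; τ_3 = 31.29/3.080 = 10.16 h.
Total: 21.92 + 22.03 + 10.16 h.

τ = 54.1 h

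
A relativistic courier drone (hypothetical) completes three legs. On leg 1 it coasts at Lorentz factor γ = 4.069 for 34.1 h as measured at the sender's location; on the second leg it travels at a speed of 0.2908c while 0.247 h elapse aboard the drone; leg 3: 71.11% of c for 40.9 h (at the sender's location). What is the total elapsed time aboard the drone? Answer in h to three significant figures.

Leg 1: γ = 4.069; τ_1 = 34.1/4.069 = 8.380 h.
Leg 2: 0.247 h is already measured aboard the drone.
Leg 3: β = 0.7111; γ = 1/√(1 − 0.7111²) = 1/√0.4943 = 1.422; τ_3 = 40.9/1.422 = 28.76 h.
Total: 8.380 + 0.2470 + 28.76 h.

τ = 37.4 h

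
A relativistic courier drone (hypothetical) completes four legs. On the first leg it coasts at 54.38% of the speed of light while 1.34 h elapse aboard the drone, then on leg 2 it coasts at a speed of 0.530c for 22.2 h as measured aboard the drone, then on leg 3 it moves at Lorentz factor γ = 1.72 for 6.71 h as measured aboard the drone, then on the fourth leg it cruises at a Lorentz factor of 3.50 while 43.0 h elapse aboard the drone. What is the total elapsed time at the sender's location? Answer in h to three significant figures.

Δt = 190 h

Leg 1: β = 0.5438; γ = 1/√(1 − 0.5438²) = 1/√0.7043 = 1.192; Δt_1 = 1.192 × 1.34 = 1.597 h.
Leg 2: γ = 1/√(1 − 0.530²) = 1/√0.7191 = 1.179; Δt_2 = 1.179 × 22.2 = 26.18 h.
Leg 3: γ = 1.72; Δt_3 = 1.720 × 6.71 = 11.54 h.
Leg 4: γ = 3.50; Δt_4 = 3.500 × 43.0 = 150.5 h.
Total: 1.597 + 26.18 + 11.54 + 150.5 h.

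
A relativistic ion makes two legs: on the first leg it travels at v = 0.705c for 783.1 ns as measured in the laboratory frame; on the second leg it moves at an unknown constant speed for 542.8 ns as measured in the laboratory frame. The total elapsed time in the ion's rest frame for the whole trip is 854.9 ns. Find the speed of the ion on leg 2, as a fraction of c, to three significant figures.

β = 0.834

Leg 1: γ = 1/√(1 − 0.705²) = 1/√0.5030 = 1.410; τ_1 = 783.1/1.410 = 555.4 ns.
Leg 2: speed unknown; τ_2 = 542.8/γ_2.
Total proper time: 555.4 + τ_2 = 854.9, so τ_2 = 854.9 − 555.4 = 299.5 ns.
γ_2 = 542.8/299.5 = 1.812; β = √(1 − 1/γ²) = √0.6955.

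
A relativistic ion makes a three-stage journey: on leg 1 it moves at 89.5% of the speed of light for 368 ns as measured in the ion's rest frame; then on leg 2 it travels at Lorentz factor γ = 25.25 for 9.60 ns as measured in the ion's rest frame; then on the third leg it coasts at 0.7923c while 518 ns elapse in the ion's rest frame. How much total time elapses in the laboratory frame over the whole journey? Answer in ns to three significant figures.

Leg 1: β = 0.895; γ = 1/√(1 − 0.895²) = 1/√0.1990 = 2.242; Δt_1 = 2.242 × 368 = 825.0 ns.
Leg 2: γ = 25.25; Δt_2 = 25.25 × 9.60 = 242.4 ns.
Leg 3: γ = 1/√(1 − 0.7923²) = 1/√0.3723 = 1.639; Δt_3 = 1.639 × 518 = 849.0 ns.
Total: 825.0 + 242.4 + 849.0 ns.

Δt = 1920 ns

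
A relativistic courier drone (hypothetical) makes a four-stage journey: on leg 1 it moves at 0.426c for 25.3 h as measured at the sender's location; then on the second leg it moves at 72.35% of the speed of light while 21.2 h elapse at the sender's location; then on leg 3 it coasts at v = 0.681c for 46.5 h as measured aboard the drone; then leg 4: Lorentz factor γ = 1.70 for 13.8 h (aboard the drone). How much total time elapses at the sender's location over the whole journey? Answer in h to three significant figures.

Δt = 133 h

Leg 1: 25.3 h is already measured at the sender's location.
Leg 2: 21.2 h is already measured at the sender's location.
Leg 3: γ = 1/√(1 − 0.681²) = 1/√0.5362 = 1.366; Δt_3 = 1.366 × 46.5 = 63.50 h.
Leg 4: γ = 1.70; Δt_4 = 1.700 × 13.8 = 23.46 h.
Total: 25.30 + 21.20 + 63.50 + 23.46 h.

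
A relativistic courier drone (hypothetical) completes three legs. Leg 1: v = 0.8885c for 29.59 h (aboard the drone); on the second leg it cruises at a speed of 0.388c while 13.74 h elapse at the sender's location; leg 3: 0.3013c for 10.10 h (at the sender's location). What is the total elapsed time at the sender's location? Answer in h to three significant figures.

Leg 1: γ = 1/√(1 − 0.8885²) = 1/√0.2106 = 2.179; Δt_1 = 2.179 × 29.59 = 64.48 h.
Leg 2: 13.74 h is already measured at the sender's location.
Leg 3: 10.10 h is already measured at the sender's location.
Total: 64.48 + 13.74 + 10.10 h.

Δt = 88.3 h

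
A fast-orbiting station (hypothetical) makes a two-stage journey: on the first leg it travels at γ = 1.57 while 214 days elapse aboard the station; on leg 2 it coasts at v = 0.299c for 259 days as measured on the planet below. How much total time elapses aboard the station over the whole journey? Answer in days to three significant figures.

Leg 1: 214 days is already measured aboard the station.
Leg 2: γ = 1/√(1 − 0.299²) = 1/√0.9106 = 1.048; τ_2 = 259/1.048 = 247.2 days.
Total: 214.0 + 247.2 days.

τ = 461 days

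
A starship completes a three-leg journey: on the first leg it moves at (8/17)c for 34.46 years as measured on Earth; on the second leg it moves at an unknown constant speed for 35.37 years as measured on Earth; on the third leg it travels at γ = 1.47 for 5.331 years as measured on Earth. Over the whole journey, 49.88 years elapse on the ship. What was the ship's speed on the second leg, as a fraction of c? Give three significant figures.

β = 0.894

Leg 1: γ = 1/√(1 − (8/17)²) = 17/15 ≈ 1.133; τ_1 = 34.46/1.133 = 30.41 years.
Leg 2: speed unknown; τ_2 = 35.37/γ_2.
Leg 3: γ = 1.47; τ_3 = 5.331/1.470 = 3.627 years.
Total proper time: 30.41 + τ_2 + 3.627 = 49.88, so τ_2 = 49.88 − 34.03 = 15.85 years.
γ_2 = 35.37/15.85 = 2.232; β = √(1 − 1/γ²) = √0.7992.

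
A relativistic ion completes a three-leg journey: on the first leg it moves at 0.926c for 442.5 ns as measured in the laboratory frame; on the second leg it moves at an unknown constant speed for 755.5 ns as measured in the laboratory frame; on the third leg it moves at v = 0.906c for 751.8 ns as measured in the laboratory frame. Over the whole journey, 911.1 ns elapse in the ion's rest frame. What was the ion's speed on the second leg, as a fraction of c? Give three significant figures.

Leg 1: γ = 1/√(1 − 0.926²) = 1/√0.1425 = 2.649; τ_1 = 442.5/2.649 = 167.1 ns.
Leg 2: speed unknown; τ_2 = 755.5/γ_2.
Leg 3: γ = 1/√(1 − 0.906²) = 1/√0.1792 = 2.363; τ_3 = 751.8/2.363 = 318.2 ns.
Total proper time: 167.1 + τ_2 + 318.2 = 911.1, so τ_2 = 911.1 − 485.3 = 425.8 ns.
γ_2 = 755.5/425.8 = 1.774; β = √(1 − 1/γ²) = √0.6823.

β = 0.826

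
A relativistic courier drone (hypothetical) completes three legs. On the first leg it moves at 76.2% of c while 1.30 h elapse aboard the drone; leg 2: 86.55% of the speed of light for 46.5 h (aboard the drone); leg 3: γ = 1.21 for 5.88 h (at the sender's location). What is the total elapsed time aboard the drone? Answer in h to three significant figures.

Leg 1: 1.30 h is already measured aboard the drone.
Leg 2: 46.5 h is already measured aboard the drone.
Leg 3: γ = 1.21; τ_3 = 5.88/1.210 = 4.860 h.
Total: 1.300 + 46.50 + 4.860 h.

τ = 52.7 h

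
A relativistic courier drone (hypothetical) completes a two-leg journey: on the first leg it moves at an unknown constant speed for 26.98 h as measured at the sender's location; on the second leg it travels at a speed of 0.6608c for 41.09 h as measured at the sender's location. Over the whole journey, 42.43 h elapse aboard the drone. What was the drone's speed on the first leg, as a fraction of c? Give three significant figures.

β = 0.903

Leg 1: speed unknown; τ_1 = 26.98/γ_1.
Leg 2: γ = 1/√(1 − 0.6608²) = 1/√0.5633 = 1.332; τ_2 = 41.09/1.332 = 30.84 h.
Total proper time: τ_1 + 30.84 = 42.43, so τ_1 = 42.43 − 30.84 = 11.59 h.
γ_1 = 26.98/11.59 = 2.328; β = √(1 − 1/γ²) = √0.8155.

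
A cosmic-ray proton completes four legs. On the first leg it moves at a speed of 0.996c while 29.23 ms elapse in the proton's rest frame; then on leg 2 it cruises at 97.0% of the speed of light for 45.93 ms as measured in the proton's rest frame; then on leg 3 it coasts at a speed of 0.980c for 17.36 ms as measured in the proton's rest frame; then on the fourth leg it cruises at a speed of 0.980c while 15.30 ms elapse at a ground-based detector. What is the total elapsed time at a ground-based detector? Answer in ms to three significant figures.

Leg 1: γ = 1/√(1 − 0.996²) = 1/√0.007984 = 11.19; Δt_1 = 11.19 × 29.23 = 327.1 ms.
Leg 2: β = 0.970; γ = 1/√(1 − 0.970²) = 1/√0.05910 = 4.113; Δt_2 = 4.113 × 45.93 = 188.9 ms.
Leg 3: γ = 1/√(1 − 0.980²) = 1/√0.03960 = 5.025; Δt_3 = 5.025 × 17.36 = 87.24 ms.
Leg 4: 15.30 ms is already measured at a ground-based detector.
Total: 327.1 + 188.9 + 87.24 + 15.30 ms.

Δt = 619 ms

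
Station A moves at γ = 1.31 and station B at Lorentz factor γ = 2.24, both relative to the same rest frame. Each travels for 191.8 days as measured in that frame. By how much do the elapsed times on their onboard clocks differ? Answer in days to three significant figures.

A: γ = 1.31; τ_A = 191.8/1.310 = 146.4 days.
B: γ = 2.24; τ_B = 191.8/2.240 = 85.62 days.

|τ_A − τ_B| = 60.8 days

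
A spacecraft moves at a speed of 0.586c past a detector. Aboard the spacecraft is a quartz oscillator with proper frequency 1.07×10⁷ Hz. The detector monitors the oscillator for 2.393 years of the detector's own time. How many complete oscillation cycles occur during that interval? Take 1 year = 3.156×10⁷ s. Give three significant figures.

γ = 1/√(1 − 0.586²) = 1/√0.6566 = 1.234
During 2.393 years of lab time, the oscillator's proper time advances by τ = Δt/γ = 2.393/1.234 = 1.939 years = 6.120×10⁷ s.
N = f × τ = 1.07×10⁷ × 6.120×10⁷ = 6.548×10¹⁴.

N = 6.55×10¹⁴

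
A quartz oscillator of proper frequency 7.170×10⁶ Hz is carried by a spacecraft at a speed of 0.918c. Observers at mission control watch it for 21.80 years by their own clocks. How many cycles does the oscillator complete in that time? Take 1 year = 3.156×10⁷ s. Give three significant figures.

N = 1.96×10¹⁵

γ = 1/√(1 − 0.918²) = 1/√0.1573 = 2.522
During 21.80 years of lab time, the oscillator's proper time advances by τ = Δt/γ = 21.80/2.522 = 8.645 years = 2.729×10⁸ s.
N = f × τ = 7.170×10⁶ × 2.729×10⁸ = 1.956×10¹⁵.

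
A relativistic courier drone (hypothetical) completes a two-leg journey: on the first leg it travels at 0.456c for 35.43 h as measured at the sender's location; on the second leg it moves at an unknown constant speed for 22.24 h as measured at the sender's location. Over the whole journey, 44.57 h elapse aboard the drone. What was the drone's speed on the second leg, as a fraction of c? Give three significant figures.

β = 0.810

Leg 1: γ = 1/√(1 − 0.456²) = 1/√0.7921 = 1.124; τ_1 = 35.43/1.124 = 31.53 h.
Leg 2: speed unknown; τ_2 = 22.24/γ_2.
Total proper time: 31.53 + τ_2 = 44.57, so τ_2 = 44.57 − 31.53 = 13.04 h.
γ_2 = 22.24/13.04 = 1.706; β = √(1 − 1/γ²) = √0.6563.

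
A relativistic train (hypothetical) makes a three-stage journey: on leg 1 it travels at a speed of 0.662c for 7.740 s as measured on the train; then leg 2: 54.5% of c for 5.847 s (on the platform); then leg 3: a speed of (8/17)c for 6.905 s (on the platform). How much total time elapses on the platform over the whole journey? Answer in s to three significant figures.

Δt = 23.1 s

Leg 1: γ = 1/√(1 − 0.662²) = 1/√0.5618 = 1.334; Δt_1 = 1.334 × 7.740 = 10.33 s.
Leg 2: 5.847 s is already measured on the platform.
Leg 3: 6.905 s is already measured on the platform.
Total: 10.33 + 5.847 + 6.905 s.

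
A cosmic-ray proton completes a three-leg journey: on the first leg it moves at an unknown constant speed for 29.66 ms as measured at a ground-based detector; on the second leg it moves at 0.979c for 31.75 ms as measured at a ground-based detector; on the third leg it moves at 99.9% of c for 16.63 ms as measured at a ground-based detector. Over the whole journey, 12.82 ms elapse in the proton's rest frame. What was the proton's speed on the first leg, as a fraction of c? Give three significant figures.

β = 0.982

Leg 1: speed unknown; τ_1 = 29.66/γ_1.
Leg 2: γ = 1/√(1 − 0.979²) = 1/√0.04156 = 4.905; τ_2 = 31.75/4.905 = 6.473 ms.
Leg 3: β = 0.999; γ = 1/√(1 − 0.999²) = 1/√0.001999 = 22.37; τ_3 = 16.63/22.37 = 0.7435 ms.
Total proper time: τ_1 + 6.473 + 0.7435 = 12.82, so τ_1 = 12.82 − 7.216 = 5.604 ms.
γ_1 = 29.66/5.604 = 5.293; β = √(1 − 1/γ²) = √0.9643.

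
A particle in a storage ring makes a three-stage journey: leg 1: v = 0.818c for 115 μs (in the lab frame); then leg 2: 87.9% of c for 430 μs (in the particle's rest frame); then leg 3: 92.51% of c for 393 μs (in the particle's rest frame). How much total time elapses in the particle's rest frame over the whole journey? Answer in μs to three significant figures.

τ = 889 μs

Leg 1: γ = 1/√(1 − 0.818²) = 1/√0.3309 = 1.738; τ_1 = 115/1.738 = 66.15 μs.
Leg 2: 430 μs is already measured in the particle's rest frame.
Leg 3: 393 μs is already measured in the particle's rest frame.
Total: 66.15 + 430.0 + 393.0 μs.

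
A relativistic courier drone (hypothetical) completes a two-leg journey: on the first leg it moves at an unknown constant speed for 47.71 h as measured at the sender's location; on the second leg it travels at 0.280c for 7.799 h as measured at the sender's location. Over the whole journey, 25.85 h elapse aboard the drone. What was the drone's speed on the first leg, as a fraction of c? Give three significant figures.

Leg 1: speed unknown; τ_1 = 47.71/γ_1.
Leg 2: γ = 1/√(1 − 0.280²) = 25/24 ≈ 1.042; τ_2 = 7.799/1.042 = 7.487 h.
Total proper time: τ_1 + 7.487 = 25.85, so τ_1 = 25.85 − 7.487 = 18.36 h.
γ_1 = 47.71/18.36 = 2.598; β = √(1 − 1/γ²) = √0.8519.

β = 0.923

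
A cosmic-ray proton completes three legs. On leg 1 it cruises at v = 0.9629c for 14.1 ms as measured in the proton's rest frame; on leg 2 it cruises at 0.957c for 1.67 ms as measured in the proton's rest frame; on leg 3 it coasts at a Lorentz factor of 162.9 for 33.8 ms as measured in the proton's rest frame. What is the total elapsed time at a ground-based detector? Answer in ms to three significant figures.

Leg 1: γ = 1/√(1 − 0.9629²) = 1/√0.07282 = 3.706; Δt_1 = 3.706 × 14.1 = 52.25 ms.
Leg 2: γ = 1/√(1 − 0.957²) = 1/√0.08415 = 3.447; Δt_2 = 3.447 × 1.67 = 5.757 ms.
Leg 3: γ = 162.9; Δt_3 = 162.9 × 33.8 = 5506 ms.
Total: 52.25 + 5.757 + 5506 ms.

Δt = 5560 ms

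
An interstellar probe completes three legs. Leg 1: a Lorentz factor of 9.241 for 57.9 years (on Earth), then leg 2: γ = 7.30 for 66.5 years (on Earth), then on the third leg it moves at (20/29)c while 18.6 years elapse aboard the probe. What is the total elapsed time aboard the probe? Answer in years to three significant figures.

τ = 34.0 years

Leg 1: γ = 9.241; τ_1 = 57.9/9.241 = 6.266 years.
Leg 2: γ = 7.30; τ_2 = 66.5/7.300 = 9.110 years.
Leg 3: 18.6 years is already measured aboard the probe.
Total: 6.266 + 9.110 + 18.60 years.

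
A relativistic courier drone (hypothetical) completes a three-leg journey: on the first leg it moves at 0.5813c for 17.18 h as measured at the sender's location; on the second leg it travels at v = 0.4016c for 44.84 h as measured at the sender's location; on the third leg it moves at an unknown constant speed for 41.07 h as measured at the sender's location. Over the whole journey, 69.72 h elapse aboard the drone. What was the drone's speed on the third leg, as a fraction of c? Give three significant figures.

β = 0.934

Leg 1: γ = 1/√(1 − 0.5813²) = 1/√0.6621 = 1.229; τ_1 = 17.18/1.229 = 13.98 h.
Leg 2: γ = 1/√(1 − 0.4016²) = 1/√0.8387 = 1.092; τ_2 = 44.84/1.092 = 41.07 h.
Leg 3: speed unknown; τ_3 = 41.07/γ_3.
Total proper time: 13.98 + 41.07 + τ_3 = 69.72, so τ_3 = 69.72 − 55.04 = 14.68 h.
γ_3 = 41.07/14.68 = 2.799; β = √(1 − 1/γ²) = √0.8723.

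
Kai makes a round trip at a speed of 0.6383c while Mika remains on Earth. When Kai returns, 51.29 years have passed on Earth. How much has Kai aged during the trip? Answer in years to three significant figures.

γ = 1/√(1 − 0.6383²) = 1/√0.5926 = 1.299
Kai's clock measures proper time along the trip: τ = Δt/γ = 51.29/1.299 years.

τ = 39.5 years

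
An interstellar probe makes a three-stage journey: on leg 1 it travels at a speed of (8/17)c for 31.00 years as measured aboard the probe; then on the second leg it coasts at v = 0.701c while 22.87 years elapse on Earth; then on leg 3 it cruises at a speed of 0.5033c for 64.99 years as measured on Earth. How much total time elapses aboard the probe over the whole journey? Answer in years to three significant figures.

Leg 1: 31.00 years is already measured aboard the probe.
Leg 2: γ = 1/√(1 − 0.701²) = 1/√0.5086 = 1.402; τ_2 = 22.87/1.402 = 16.31 years.
Leg 3: γ = 1/√(1 − 0.5033²) = 1/√0.7467 = 1.157; τ_3 = 64.99/1.157 = 56.16 years.
Total: 31.00 + 16.31 + 56.16 years.

τ = 103 years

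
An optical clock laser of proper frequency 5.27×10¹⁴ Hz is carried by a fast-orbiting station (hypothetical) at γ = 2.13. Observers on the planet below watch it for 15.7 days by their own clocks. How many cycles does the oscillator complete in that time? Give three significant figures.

γ = 2.13
During 15.7 days of lab time, the oscillator's proper time advances by τ = Δt/γ = 15.7/2.130 = 7.371 days = 6.368×10⁵ s.
N = f × τ = 5.27×10¹⁴ × 6.368×10⁵ = 3.356×10²⁰.

N = 3.36×10²⁰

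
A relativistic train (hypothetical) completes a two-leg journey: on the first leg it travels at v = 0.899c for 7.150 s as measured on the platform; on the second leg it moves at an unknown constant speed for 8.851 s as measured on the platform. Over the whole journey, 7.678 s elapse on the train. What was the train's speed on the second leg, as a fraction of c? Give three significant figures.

β = 0.858

Leg 1: γ = 1/√(1 − 0.899²) = 1/√0.1918 = 2.283; τ_1 = 7.150/2.283 = 3.131 s.
Leg 2: speed unknown; τ_2 = 8.851/γ_2.
Total proper time: 3.131 + τ_2 = 7.678, so τ_2 = 7.678 − 3.131 = 4.547 s.
γ_2 = 8.851/4.547 = 1.947; β = √(1 − 1/γ²) = √0.7361.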